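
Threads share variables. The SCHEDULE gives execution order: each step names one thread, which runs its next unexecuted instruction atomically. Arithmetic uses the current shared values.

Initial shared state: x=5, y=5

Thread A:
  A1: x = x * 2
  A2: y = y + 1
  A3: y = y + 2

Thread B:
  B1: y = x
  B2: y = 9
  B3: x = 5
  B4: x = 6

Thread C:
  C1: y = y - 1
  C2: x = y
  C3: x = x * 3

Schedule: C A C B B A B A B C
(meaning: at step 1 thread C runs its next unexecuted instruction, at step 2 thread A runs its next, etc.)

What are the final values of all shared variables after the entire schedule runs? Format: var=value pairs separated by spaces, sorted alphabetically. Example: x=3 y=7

Answer: x=18 y=12

Derivation:
Step 1: thread C executes C1 (y = y - 1). Shared: x=5 y=4. PCs: A@0 B@0 C@1
Step 2: thread A executes A1 (x = x * 2). Shared: x=10 y=4. PCs: A@1 B@0 C@1
Step 3: thread C executes C2 (x = y). Shared: x=4 y=4. PCs: A@1 B@0 C@2
Step 4: thread B executes B1 (y = x). Shared: x=4 y=4. PCs: A@1 B@1 C@2
Step 5: thread B executes B2 (y = 9). Shared: x=4 y=9. PCs: A@1 B@2 C@2
Step 6: thread A executes A2 (y = y + 1). Shared: x=4 y=10. PCs: A@2 B@2 C@2
Step 7: thread B executes B3 (x = 5). Shared: x=5 y=10. PCs: A@2 B@3 C@2
Step 8: thread A executes A3 (y = y + 2). Shared: x=5 y=12. PCs: A@3 B@3 C@2
Step 9: thread B executes B4 (x = 6). Shared: x=6 y=12. PCs: A@3 B@4 C@2
Step 10: thread C executes C3 (x = x * 3). Shared: x=18 y=12. PCs: A@3 B@4 C@3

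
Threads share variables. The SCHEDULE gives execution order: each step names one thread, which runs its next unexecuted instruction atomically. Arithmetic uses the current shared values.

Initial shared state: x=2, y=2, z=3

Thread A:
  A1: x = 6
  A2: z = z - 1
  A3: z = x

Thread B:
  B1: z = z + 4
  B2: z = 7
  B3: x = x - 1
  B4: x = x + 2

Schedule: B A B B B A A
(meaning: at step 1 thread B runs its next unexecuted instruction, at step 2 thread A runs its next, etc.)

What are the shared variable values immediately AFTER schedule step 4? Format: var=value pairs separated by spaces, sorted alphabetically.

Step 1: thread B executes B1 (z = z + 4). Shared: x=2 y=2 z=7. PCs: A@0 B@1
Step 2: thread A executes A1 (x = 6). Shared: x=6 y=2 z=7. PCs: A@1 B@1
Step 3: thread B executes B2 (z = 7). Shared: x=6 y=2 z=7. PCs: A@1 B@2
Step 4: thread B executes B3 (x = x - 1). Shared: x=5 y=2 z=7. PCs: A@1 B@3

Answer: x=5 y=2 z=7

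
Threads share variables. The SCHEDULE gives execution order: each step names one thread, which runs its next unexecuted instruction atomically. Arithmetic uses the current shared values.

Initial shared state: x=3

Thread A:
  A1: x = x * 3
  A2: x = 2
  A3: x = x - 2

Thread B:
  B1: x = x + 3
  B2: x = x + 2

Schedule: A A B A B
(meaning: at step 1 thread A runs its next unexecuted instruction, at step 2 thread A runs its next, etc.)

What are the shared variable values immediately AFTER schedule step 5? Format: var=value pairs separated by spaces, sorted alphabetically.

Answer: x=5

Derivation:
Step 1: thread A executes A1 (x = x * 3). Shared: x=9. PCs: A@1 B@0
Step 2: thread A executes A2 (x = 2). Shared: x=2. PCs: A@2 B@0
Step 3: thread B executes B1 (x = x + 3). Shared: x=5. PCs: A@2 B@1
Step 4: thread A executes A3 (x = x - 2). Shared: x=3. PCs: A@3 B@1
Step 5: thread B executes B2 (x = x + 2). Shared: x=5. PCs: A@3 B@2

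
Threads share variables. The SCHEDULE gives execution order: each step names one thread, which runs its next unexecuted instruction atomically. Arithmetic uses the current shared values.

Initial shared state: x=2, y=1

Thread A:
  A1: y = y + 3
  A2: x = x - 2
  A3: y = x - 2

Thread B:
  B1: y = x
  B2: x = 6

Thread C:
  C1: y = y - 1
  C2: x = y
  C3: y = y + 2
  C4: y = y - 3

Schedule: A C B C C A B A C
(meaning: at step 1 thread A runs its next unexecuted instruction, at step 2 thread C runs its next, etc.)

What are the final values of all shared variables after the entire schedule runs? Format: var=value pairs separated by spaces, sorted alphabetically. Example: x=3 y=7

Answer: x=6 y=1

Derivation:
Step 1: thread A executes A1 (y = y + 3). Shared: x=2 y=4. PCs: A@1 B@0 C@0
Step 2: thread C executes C1 (y = y - 1). Shared: x=2 y=3. PCs: A@1 B@0 C@1
Step 3: thread B executes B1 (y = x). Shared: x=2 y=2. PCs: A@1 B@1 C@1
Step 4: thread C executes C2 (x = y). Shared: x=2 y=2. PCs: A@1 B@1 C@2
Step 5: thread C executes C3 (y = y + 2). Shared: x=2 y=4. PCs: A@1 B@1 C@3
Step 6: thread A executes A2 (x = x - 2). Shared: x=0 y=4. PCs: A@2 B@1 C@3
Step 7: thread B executes B2 (x = 6). Shared: x=6 y=4. PCs: A@2 B@2 C@3
Step 8: thread A executes A3 (y = x - 2). Shared: x=6 y=4. PCs: A@3 B@2 C@3
Step 9: thread C executes C4 (y = y - 3). Shared: x=6 y=1. PCs: A@3 B@2 C@4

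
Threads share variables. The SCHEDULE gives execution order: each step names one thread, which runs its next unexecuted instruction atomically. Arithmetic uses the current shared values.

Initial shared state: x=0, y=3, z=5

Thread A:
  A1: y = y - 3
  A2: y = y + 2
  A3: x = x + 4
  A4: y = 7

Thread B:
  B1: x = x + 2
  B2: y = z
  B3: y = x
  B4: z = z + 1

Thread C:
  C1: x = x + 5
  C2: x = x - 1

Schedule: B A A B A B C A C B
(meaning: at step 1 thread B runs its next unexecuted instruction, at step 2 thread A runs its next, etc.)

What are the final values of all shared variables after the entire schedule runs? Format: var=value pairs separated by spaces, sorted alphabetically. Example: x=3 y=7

Answer: x=10 y=7 z=6

Derivation:
Step 1: thread B executes B1 (x = x + 2). Shared: x=2 y=3 z=5. PCs: A@0 B@1 C@0
Step 2: thread A executes A1 (y = y - 3). Shared: x=2 y=0 z=5. PCs: A@1 B@1 C@0
Step 3: thread A executes A2 (y = y + 2). Shared: x=2 y=2 z=5. PCs: A@2 B@1 C@0
Step 4: thread B executes B2 (y = z). Shared: x=2 y=5 z=5. PCs: A@2 B@2 C@0
Step 5: thread A executes A3 (x = x + 4). Shared: x=6 y=5 z=5. PCs: A@3 B@2 C@0
Step 6: thread B executes B3 (y = x). Shared: x=6 y=6 z=5. PCs: A@3 B@3 C@0
Step 7: thread C executes C1 (x = x + 5). Shared: x=11 y=6 z=5. PCs: A@3 B@3 C@1
Step 8: thread A executes A4 (y = 7). Shared: x=11 y=7 z=5. PCs: A@4 B@3 C@1
Step 9: thread C executes C2 (x = x - 1). Shared: x=10 y=7 z=5. PCs: A@4 B@3 C@2
Step 10: thread B executes B4 (z = z + 1). Shared: x=10 y=7 z=6. PCs: A@4 B@4 C@2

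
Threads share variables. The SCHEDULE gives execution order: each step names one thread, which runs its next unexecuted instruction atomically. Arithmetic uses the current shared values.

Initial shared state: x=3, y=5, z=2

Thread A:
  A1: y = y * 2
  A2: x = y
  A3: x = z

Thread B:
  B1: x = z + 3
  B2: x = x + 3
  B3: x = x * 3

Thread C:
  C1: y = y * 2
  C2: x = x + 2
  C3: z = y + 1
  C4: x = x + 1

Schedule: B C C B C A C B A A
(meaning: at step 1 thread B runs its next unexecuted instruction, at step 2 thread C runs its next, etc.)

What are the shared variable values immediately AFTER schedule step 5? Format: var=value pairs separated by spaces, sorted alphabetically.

Answer: x=10 y=10 z=11

Derivation:
Step 1: thread B executes B1 (x = z + 3). Shared: x=5 y=5 z=2. PCs: A@0 B@1 C@0
Step 2: thread C executes C1 (y = y * 2). Shared: x=5 y=10 z=2. PCs: A@0 B@1 C@1
Step 3: thread C executes C2 (x = x + 2). Shared: x=7 y=10 z=2. PCs: A@0 B@1 C@2
Step 4: thread B executes B2 (x = x + 3). Shared: x=10 y=10 z=2. PCs: A@0 B@2 C@2
Step 5: thread C executes C3 (z = y + 1). Shared: x=10 y=10 z=11. PCs: A@0 B@2 C@3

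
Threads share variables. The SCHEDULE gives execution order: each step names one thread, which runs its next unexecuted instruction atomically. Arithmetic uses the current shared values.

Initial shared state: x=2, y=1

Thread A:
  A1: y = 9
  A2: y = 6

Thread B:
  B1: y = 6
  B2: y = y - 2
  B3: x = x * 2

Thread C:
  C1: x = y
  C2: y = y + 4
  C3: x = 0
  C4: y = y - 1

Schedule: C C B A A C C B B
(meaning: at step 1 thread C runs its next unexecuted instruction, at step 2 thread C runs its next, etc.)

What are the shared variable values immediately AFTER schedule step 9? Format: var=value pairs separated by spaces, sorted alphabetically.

Answer: x=0 y=3

Derivation:
Step 1: thread C executes C1 (x = y). Shared: x=1 y=1. PCs: A@0 B@0 C@1
Step 2: thread C executes C2 (y = y + 4). Shared: x=1 y=5. PCs: A@0 B@0 C@2
Step 3: thread B executes B1 (y = 6). Shared: x=1 y=6. PCs: A@0 B@1 C@2
Step 4: thread A executes A1 (y = 9). Shared: x=1 y=9. PCs: A@1 B@1 C@2
Step 5: thread A executes A2 (y = 6). Shared: x=1 y=6. PCs: A@2 B@1 C@2
Step 6: thread C executes C3 (x = 0). Shared: x=0 y=6. PCs: A@2 B@1 C@3
Step 7: thread C executes C4 (y = y - 1). Shared: x=0 y=5. PCs: A@2 B@1 C@4
Step 8: thread B executes B2 (y = y - 2). Shared: x=0 y=3. PCs: A@2 B@2 C@4
Step 9: thread B executes B3 (x = x * 2). Shared: x=0 y=3. PCs: A@2 B@3 C@4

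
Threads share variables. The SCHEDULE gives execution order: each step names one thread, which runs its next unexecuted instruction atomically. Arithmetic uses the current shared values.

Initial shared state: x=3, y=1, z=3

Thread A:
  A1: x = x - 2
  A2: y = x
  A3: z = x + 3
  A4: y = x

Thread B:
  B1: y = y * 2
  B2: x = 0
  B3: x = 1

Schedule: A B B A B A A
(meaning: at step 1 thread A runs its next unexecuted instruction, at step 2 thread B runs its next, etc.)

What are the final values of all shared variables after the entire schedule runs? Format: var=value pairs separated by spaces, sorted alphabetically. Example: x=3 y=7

Step 1: thread A executes A1 (x = x - 2). Shared: x=1 y=1 z=3. PCs: A@1 B@0
Step 2: thread B executes B1 (y = y * 2). Shared: x=1 y=2 z=3. PCs: A@1 B@1
Step 3: thread B executes B2 (x = 0). Shared: x=0 y=2 z=3. PCs: A@1 B@2
Step 4: thread A executes A2 (y = x). Shared: x=0 y=0 z=3. PCs: A@2 B@2
Step 5: thread B executes B3 (x = 1). Shared: x=1 y=0 z=3. PCs: A@2 B@3
Step 6: thread A executes A3 (z = x + 3). Shared: x=1 y=0 z=4. PCs: A@3 B@3
Step 7: thread A executes A4 (y = x). Shared: x=1 y=1 z=4. PCs: A@4 B@3

Answer: x=1 y=1 z=4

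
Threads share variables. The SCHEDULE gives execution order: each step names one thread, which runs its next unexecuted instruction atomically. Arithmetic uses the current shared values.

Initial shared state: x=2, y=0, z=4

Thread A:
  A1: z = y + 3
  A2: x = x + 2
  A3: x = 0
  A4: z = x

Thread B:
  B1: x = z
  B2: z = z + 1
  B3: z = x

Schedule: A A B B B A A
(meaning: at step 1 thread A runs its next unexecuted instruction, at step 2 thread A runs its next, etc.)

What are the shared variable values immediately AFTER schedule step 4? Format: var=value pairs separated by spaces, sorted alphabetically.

Step 1: thread A executes A1 (z = y + 3). Shared: x=2 y=0 z=3. PCs: A@1 B@0
Step 2: thread A executes A2 (x = x + 2). Shared: x=4 y=0 z=3. PCs: A@2 B@0
Step 3: thread B executes B1 (x = z). Shared: x=3 y=0 z=3. PCs: A@2 B@1
Step 4: thread B executes B2 (z = z + 1). Shared: x=3 y=0 z=4. PCs: A@2 B@2

Answer: x=3 y=0 z=4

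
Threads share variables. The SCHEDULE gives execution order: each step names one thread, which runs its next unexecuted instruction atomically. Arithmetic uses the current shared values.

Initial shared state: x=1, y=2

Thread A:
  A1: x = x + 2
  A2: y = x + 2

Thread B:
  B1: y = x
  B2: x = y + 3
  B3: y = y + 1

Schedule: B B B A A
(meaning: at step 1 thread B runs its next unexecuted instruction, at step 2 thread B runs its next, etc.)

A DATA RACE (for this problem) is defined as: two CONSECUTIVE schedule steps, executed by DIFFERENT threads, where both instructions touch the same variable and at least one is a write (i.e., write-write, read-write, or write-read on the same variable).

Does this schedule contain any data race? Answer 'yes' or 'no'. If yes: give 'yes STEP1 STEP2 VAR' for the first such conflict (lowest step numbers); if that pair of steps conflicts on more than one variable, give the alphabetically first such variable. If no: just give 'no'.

Answer: no

Derivation:
Steps 1,2: same thread (B). No race.
Steps 2,3: same thread (B). No race.
Steps 3,4: B(r=y,w=y) vs A(r=x,w=x). No conflict.
Steps 4,5: same thread (A). No race.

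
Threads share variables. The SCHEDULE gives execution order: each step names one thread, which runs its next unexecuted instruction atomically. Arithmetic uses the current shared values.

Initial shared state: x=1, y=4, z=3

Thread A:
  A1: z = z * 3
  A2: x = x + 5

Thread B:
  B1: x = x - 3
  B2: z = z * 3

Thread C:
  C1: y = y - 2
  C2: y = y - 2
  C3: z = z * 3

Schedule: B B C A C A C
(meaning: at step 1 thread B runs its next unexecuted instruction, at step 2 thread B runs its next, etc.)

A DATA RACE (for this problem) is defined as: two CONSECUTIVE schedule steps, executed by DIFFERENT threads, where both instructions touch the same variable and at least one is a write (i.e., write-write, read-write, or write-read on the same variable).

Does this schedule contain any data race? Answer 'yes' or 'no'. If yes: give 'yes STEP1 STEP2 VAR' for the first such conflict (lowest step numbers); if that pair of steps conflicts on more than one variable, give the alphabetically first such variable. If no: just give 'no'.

Steps 1,2: same thread (B). No race.
Steps 2,3: B(r=z,w=z) vs C(r=y,w=y). No conflict.
Steps 3,4: C(r=y,w=y) vs A(r=z,w=z). No conflict.
Steps 4,5: A(r=z,w=z) vs C(r=y,w=y). No conflict.
Steps 5,6: C(r=y,w=y) vs A(r=x,w=x). No conflict.
Steps 6,7: A(r=x,w=x) vs C(r=z,w=z). No conflict.

Answer: no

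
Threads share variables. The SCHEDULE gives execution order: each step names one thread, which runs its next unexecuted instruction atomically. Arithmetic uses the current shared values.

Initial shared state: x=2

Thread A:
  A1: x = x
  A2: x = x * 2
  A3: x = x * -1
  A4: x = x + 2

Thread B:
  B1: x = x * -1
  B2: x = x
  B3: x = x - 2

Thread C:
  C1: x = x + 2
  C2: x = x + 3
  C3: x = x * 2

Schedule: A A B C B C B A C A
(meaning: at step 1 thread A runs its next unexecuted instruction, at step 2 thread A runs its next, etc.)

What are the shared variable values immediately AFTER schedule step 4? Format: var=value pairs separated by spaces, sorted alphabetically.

Answer: x=-2

Derivation:
Step 1: thread A executes A1 (x = x). Shared: x=2. PCs: A@1 B@0 C@0
Step 2: thread A executes A2 (x = x * 2). Shared: x=4. PCs: A@2 B@0 C@0
Step 3: thread B executes B1 (x = x * -1). Shared: x=-4. PCs: A@2 B@1 C@0
Step 4: thread C executes C1 (x = x + 2). Shared: x=-2. PCs: A@2 B@1 C@1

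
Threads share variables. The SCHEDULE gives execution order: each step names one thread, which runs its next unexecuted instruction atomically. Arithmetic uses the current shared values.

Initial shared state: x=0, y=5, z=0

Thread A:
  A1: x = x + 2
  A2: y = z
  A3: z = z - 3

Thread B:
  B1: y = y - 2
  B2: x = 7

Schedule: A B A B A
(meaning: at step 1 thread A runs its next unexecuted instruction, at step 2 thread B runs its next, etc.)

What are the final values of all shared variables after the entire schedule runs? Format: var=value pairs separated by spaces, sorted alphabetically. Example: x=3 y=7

Answer: x=7 y=0 z=-3

Derivation:
Step 1: thread A executes A1 (x = x + 2). Shared: x=2 y=5 z=0. PCs: A@1 B@0
Step 2: thread B executes B1 (y = y - 2). Shared: x=2 y=3 z=0. PCs: A@1 B@1
Step 3: thread A executes A2 (y = z). Shared: x=2 y=0 z=0. PCs: A@2 B@1
Step 4: thread B executes B2 (x = 7). Shared: x=7 y=0 z=0. PCs: A@2 B@2
Step 5: thread A executes A3 (z = z - 3). Shared: x=7 y=0 z=-3. PCs: A@3 B@2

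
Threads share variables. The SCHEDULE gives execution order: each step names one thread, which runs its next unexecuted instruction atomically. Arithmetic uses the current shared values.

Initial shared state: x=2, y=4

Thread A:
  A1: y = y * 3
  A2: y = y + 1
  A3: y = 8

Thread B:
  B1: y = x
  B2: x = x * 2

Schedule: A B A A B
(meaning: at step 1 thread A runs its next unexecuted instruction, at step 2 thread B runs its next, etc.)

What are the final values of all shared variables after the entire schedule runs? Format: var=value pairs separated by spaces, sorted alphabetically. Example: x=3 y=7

Answer: x=4 y=8

Derivation:
Step 1: thread A executes A1 (y = y * 3). Shared: x=2 y=12. PCs: A@1 B@0
Step 2: thread B executes B1 (y = x). Shared: x=2 y=2. PCs: A@1 B@1
Step 3: thread A executes A2 (y = y + 1). Shared: x=2 y=3. PCs: A@2 B@1
Step 4: thread A executes A3 (y = 8). Shared: x=2 y=8. PCs: A@3 B@1
Step 5: thread B executes B2 (x = x * 2). Shared: x=4 y=8. PCs: A@3 B@2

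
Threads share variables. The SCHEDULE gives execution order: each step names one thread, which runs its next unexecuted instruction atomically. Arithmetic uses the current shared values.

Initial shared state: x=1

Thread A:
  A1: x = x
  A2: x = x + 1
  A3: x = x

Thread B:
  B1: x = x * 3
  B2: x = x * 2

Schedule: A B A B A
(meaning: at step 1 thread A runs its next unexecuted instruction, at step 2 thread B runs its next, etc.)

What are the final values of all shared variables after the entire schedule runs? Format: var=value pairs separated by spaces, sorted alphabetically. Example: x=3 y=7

Answer: x=8

Derivation:
Step 1: thread A executes A1 (x = x). Shared: x=1. PCs: A@1 B@0
Step 2: thread B executes B1 (x = x * 3). Shared: x=3. PCs: A@1 B@1
Step 3: thread A executes A2 (x = x + 1). Shared: x=4. PCs: A@2 B@1
Step 4: thread B executes B2 (x = x * 2). Shared: x=8. PCs: A@2 B@2
Step 5: thread A executes A3 (x = x). Shared: x=8. PCs: A@3 B@2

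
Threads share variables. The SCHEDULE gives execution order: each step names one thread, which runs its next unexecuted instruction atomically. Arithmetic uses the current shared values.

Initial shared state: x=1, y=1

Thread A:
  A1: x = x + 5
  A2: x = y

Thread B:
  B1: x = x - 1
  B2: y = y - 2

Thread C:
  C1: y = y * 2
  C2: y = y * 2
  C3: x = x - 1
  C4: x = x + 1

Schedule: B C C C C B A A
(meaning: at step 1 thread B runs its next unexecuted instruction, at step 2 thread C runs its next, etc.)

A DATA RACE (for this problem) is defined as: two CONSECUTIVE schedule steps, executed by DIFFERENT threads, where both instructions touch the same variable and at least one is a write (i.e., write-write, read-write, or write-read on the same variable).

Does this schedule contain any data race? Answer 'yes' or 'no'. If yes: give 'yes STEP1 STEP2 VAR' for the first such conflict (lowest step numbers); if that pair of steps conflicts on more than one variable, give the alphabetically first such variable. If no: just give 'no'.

Steps 1,2: B(r=x,w=x) vs C(r=y,w=y). No conflict.
Steps 2,3: same thread (C). No race.
Steps 3,4: same thread (C). No race.
Steps 4,5: same thread (C). No race.
Steps 5,6: C(r=x,w=x) vs B(r=y,w=y). No conflict.
Steps 6,7: B(r=y,w=y) vs A(r=x,w=x). No conflict.
Steps 7,8: same thread (A). No race.

Answer: no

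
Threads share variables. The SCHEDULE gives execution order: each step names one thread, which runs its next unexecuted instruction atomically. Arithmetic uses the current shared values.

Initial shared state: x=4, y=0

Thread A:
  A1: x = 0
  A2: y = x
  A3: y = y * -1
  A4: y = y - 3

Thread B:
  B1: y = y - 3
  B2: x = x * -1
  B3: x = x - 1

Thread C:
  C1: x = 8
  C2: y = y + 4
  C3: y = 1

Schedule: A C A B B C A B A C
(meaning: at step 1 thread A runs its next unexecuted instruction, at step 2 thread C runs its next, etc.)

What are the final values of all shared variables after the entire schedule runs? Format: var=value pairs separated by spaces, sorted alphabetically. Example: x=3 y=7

Step 1: thread A executes A1 (x = 0). Shared: x=0 y=0. PCs: A@1 B@0 C@0
Step 2: thread C executes C1 (x = 8). Shared: x=8 y=0. PCs: A@1 B@0 C@1
Step 3: thread A executes A2 (y = x). Shared: x=8 y=8. PCs: A@2 B@0 C@1
Step 4: thread B executes B1 (y = y - 3). Shared: x=8 y=5. PCs: A@2 B@1 C@1
Step 5: thread B executes B2 (x = x * -1). Shared: x=-8 y=5. PCs: A@2 B@2 C@1
Step 6: thread C executes C2 (y = y + 4). Shared: x=-8 y=9. PCs: A@2 B@2 C@2
Step 7: thread A executes A3 (y = y * -1). Shared: x=-8 y=-9. PCs: A@3 B@2 C@2
Step 8: thread B executes B3 (x = x - 1). Shared: x=-9 y=-9. PCs: A@3 B@3 C@2
Step 9: thread A executes A4 (y = y - 3). Shared: x=-9 y=-12. PCs: A@4 B@3 C@2
Step 10: thread C executes C3 (y = 1). Shared: x=-9 y=1. PCs: A@4 B@3 C@3

Answer: x=-9 y=1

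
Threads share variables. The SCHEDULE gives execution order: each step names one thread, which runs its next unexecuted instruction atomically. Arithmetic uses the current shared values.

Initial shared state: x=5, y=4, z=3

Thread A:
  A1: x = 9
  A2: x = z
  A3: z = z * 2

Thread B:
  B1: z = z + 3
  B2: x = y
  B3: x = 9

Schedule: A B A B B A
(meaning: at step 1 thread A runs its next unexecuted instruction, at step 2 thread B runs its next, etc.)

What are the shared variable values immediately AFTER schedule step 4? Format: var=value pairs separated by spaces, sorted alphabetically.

Step 1: thread A executes A1 (x = 9). Shared: x=9 y=4 z=3. PCs: A@1 B@0
Step 2: thread B executes B1 (z = z + 3). Shared: x=9 y=4 z=6. PCs: A@1 B@1
Step 3: thread A executes A2 (x = z). Shared: x=6 y=4 z=6. PCs: A@2 B@1
Step 4: thread B executes B2 (x = y). Shared: x=4 y=4 z=6. PCs: A@2 B@2

Answer: x=4 y=4 z=6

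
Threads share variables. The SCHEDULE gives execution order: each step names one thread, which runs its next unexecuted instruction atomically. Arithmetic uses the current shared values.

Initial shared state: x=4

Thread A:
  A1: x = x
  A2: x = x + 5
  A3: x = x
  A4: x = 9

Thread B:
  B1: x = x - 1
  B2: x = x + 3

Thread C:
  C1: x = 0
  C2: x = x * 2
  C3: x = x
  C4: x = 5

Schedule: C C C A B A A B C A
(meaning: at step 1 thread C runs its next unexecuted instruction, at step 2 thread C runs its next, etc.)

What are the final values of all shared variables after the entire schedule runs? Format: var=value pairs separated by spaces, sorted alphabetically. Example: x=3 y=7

Answer: x=9

Derivation:
Step 1: thread C executes C1 (x = 0). Shared: x=0. PCs: A@0 B@0 C@1
Step 2: thread C executes C2 (x = x * 2). Shared: x=0. PCs: A@0 B@0 C@2
Step 3: thread C executes C3 (x = x). Shared: x=0. PCs: A@0 B@0 C@3
Step 4: thread A executes A1 (x = x). Shared: x=0. PCs: A@1 B@0 C@3
Step 5: thread B executes B1 (x = x - 1). Shared: x=-1. PCs: A@1 B@1 C@3
Step 6: thread A executes A2 (x = x + 5). Shared: x=4. PCs: A@2 B@1 C@3
Step 7: thread A executes A3 (x = x). Shared: x=4. PCs: A@3 B@1 C@3
Step 8: thread B executes B2 (x = x + 3). Shared: x=7. PCs: A@3 B@2 C@3
Step 9: thread C executes C4 (x = 5). Shared: x=5. PCs: A@3 B@2 C@4
Step 10: thread A executes A4 (x = 9). Shared: x=9. PCs: A@4 B@2 C@4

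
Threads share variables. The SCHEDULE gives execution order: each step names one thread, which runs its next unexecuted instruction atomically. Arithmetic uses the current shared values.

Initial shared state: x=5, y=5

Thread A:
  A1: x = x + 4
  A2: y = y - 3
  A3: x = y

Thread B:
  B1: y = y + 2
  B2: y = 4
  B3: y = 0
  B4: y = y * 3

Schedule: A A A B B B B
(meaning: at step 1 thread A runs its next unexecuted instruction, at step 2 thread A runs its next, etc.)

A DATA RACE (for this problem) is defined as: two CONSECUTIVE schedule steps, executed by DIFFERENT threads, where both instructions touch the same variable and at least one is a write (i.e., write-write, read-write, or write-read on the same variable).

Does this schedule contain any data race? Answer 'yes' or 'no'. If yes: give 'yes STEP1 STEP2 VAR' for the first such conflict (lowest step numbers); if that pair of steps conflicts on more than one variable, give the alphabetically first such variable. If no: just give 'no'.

Steps 1,2: same thread (A). No race.
Steps 2,3: same thread (A). No race.
Steps 3,4: A(x = y) vs B(y = y + 2). RACE on y (R-W).
Steps 4,5: same thread (B). No race.
Steps 5,6: same thread (B). No race.
Steps 6,7: same thread (B). No race.
First conflict at steps 3,4.

Answer: yes 3 4 y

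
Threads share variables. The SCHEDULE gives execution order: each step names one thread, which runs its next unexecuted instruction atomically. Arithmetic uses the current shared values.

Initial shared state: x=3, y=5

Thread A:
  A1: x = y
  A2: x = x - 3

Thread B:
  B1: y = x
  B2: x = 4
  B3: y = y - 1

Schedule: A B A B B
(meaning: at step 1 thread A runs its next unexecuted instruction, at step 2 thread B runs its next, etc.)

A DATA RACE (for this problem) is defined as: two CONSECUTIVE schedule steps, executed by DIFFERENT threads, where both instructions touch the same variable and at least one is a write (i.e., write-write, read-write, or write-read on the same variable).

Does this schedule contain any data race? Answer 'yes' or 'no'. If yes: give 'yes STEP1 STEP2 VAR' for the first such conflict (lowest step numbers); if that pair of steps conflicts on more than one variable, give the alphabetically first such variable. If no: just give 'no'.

Steps 1,2: A(x = y) vs B(y = x). RACE on x (W-R), y (R-W). Multiple vars; alphabetically first is x.
Steps 2,3: B(y = x) vs A(x = x - 3). RACE on x (R-W).
Steps 3,4: A(x = x - 3) vs B(x = 4). RACE on x (W-W).
Steps 4,5: same thread (B). No race.
First conflict at steps 1,2.

Answer: yes 1 2 x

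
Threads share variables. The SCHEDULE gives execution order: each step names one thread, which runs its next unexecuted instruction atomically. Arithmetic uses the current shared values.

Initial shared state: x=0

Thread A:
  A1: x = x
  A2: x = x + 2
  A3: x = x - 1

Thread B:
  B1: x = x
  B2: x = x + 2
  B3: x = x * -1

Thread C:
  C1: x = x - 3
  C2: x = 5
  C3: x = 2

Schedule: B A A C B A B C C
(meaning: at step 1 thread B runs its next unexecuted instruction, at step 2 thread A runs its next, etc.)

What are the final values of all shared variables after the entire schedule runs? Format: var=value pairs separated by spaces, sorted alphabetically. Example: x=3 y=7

Answer: x=2

Derivation:
Step 1: thread B executes B1 (x = x). Shared: x=0. PCs: A@0 B@1 C@0
Step 2: thread A executes A1 (x = x). Shared: x=0. PCs: A@1 B@1 C@0
Step 3: thread A executes A2 (x = x + 2). Shared: x=2. PCs: A@2 B@1 C@0
Step 4: thread C executes C1 (x = x - 3). Shared: x=-1. PCs: A@2 B@1 C@1
Step 5: thread B executes B2 (x = x + 2). Shared: x=1. PCs: A@2 B@2 C@1
Step 6: thread A executes A3 (x = x - 1). Shared: x=0. PCs: A@3 B@2 C@1
Step 7: thread B executes B3 (x = x * -1). Shared: x=0. PCs: A@3 B@3 C@1
Step 8: thread C executes C2 (x = 5). Shared: x=5. PCs: A@3 B@3 C@2
Step 9: thread C executes C3 (x = 2). Shared: x=2. PCs: A@3 B@3 C@3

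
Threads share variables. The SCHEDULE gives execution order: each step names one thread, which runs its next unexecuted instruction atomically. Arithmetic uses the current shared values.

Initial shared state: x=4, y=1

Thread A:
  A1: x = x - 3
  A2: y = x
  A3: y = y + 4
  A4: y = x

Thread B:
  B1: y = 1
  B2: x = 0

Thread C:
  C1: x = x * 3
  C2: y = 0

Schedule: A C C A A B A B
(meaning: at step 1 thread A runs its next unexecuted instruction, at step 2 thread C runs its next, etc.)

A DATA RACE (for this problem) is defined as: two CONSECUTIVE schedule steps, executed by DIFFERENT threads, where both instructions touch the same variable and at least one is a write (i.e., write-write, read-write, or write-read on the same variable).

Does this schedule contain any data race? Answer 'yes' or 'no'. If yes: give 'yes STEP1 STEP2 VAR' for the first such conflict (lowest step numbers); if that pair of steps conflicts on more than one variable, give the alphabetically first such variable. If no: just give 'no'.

Answer: yes 1 2 x

Derivation:
Steps 1,2: A(x = x - 3) vs C(x = x * 3). RACE on x (W-W).
Steps 2,3: same thread (C). No race.
Steps 3,4: C(y = 0) vs A(y = x). RACE on y (W-W).
Steps 4,5: same thread (A). No race.
Steps 5,6: A(y = y + 4) vs B(y = 1). RACE on y (W-W).
Steps 6,7: B(y = 1) vs A(y = x). RACE on y (W-W).
Steps 7,8: A(y = x) vs B(x = 0). RACE on x (R-W).
First conflict at steps 1,2.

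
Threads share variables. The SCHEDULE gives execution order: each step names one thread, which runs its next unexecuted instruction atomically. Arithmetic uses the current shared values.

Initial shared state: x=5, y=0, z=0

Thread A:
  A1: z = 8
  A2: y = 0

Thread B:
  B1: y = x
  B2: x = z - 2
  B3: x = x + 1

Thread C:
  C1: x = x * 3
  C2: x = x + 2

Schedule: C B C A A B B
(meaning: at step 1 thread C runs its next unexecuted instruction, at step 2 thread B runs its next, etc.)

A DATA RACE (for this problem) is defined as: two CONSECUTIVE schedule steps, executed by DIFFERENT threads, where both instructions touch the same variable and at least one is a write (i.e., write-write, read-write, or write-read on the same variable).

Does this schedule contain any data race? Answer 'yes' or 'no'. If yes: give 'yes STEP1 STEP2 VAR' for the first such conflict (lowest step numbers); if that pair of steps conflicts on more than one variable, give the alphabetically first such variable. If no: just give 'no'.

Answer: yes 1 2 x

Derivation:
Steps 1,2: C(x = x * 3) vs B(y = x). RACE on x (W-R).
Steps 2,3: B(y = x) vs C(x = x + 2). RACE on x (R-W).
Steps 3,4: C(r=x,w=x) vs A(r=-,w=z). No conflict.
Steps 4,5: same thread (A). No race.
Steps 5,6: A(r=-,w=y) vs B(r=z,w=x). No conflict.
Steps 6,7: same thread (B). No race.
First conflict at steps 1,2.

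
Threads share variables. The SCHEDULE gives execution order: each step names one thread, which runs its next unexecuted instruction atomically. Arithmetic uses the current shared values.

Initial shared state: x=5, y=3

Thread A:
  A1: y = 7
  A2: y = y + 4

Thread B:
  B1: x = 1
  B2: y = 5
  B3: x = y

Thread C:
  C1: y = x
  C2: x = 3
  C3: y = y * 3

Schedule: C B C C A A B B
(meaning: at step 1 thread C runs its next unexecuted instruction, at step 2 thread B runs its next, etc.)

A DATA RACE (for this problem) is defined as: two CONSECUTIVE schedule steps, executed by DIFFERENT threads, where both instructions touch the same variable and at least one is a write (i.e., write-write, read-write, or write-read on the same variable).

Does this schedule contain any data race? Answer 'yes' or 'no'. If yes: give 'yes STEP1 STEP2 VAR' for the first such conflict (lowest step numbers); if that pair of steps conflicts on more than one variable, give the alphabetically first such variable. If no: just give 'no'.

Steps 1,2: C(y = x) vs B(x = 1). RACE on x (R-W).
Steps 2,3: B(x = 1) vs C(x = 3). RACE on x (W-W).
Steps 3,4: same thread (C). No race.
Steps 4,5: C(y = y * 3) vs A(y = 7). RACE on y (W-W).
Steps 5,6: same thread (A). No race.
Steps 6,7: A(y = y + 4) vs B(y = 5). RACE on y (W-W).
Steps 7,8: same thread (B). No race.
First conflict at steps 1,2.

Answer: yes 1 2 x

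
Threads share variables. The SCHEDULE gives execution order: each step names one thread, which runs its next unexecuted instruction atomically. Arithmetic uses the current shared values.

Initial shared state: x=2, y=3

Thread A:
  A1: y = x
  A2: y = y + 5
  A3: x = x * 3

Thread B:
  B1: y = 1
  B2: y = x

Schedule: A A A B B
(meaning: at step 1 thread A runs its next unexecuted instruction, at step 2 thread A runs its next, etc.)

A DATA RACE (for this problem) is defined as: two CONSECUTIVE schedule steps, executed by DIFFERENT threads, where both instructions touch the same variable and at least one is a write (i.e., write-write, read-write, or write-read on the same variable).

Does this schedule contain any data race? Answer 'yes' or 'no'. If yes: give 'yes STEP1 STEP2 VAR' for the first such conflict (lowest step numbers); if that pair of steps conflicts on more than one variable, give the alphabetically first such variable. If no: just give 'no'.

Steps 1,2: same thread (A). No race.
Steps 2,3: same thread (A). No race.
Steps 3,4: A(r=x,w=x) vs B(r=-,w=y). No conflict.
Steps 4,5: same thread (B). No race.

Answer: no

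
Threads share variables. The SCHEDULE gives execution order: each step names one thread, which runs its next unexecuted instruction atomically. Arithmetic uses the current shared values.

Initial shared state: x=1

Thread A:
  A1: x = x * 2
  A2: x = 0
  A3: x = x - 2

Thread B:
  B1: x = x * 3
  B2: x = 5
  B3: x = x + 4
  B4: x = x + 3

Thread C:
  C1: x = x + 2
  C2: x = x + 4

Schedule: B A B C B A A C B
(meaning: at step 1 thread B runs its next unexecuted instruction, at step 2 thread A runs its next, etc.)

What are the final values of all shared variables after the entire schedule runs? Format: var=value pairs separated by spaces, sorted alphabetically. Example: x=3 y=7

Answer: x=5

Derivation:
Step 1: thread B executes B1 (x = x * 3). Shared: x=3. PCs: A@0 B@1 C@0
Step 2: thread A executes A1 (x = x * 2). Shared: x=6. PCs: A@1 B@1 C@0
Step 3: thread B executes B2 (x = 5). Shared: x=5. PCs: A@1 B@2 C@0
Step 4: thread C executes C1 (x = x + 2). Shared: x=7. PCs: A@1 B@2 C@1
Step 5: thread B executes B3 (x = x + 4). Shared: x=11. PCs: A@1 B@3 C@1
Step 6: thread A executes A2 (x = 0). Shared: x=0. PCs: A@2 B@3 C@1
Step 7: thread A executes A3 (x = x - 2). Shared: x=-2. PCs: A@3 B@3 C@1
Step 8: thread C executes C2 (x = x + 4). Shared: x=2. PCs: A@3 B@3 C@2
Step 9: thread B executes B4 (x = x + 3). Shared: x=5. PCs: A@3 B@4 C@2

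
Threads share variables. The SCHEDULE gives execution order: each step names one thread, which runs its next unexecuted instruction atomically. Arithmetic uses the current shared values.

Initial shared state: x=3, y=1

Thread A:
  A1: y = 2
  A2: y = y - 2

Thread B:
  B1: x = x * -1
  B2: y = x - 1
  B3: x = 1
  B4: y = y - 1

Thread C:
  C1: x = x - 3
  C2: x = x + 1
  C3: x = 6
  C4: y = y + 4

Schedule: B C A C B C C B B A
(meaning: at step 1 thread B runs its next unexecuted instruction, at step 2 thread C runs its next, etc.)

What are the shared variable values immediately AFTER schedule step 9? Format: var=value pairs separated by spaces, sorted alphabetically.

Answer: x=1 y=-3

Derivation:
Step 1: thread B executes B1 (x = x * -1). Shared: x=-3 y=1. PCs: A@0 B@1 C@0
Step 2: thread C executes C1 (x = x - 3). Shared: x=-6 y=1. PCs: A@0 B@1 C@1
Step 3: thread A executes A1 (y = 2). Shared: x=-6 y=2. PCs: A@1 B@1 C@1
Step 4: thread C executes C2 (x = x + 1). Shared: x=-5 y=2. PCs: A@1 B@1 C@2
Step 5: thread B executes B2 (y = x - 1). Shared: x=-5 y=-6. PCs: A@1 B@2 C@2
Step 6: thread C executes C3 (x = 6). Shared: x=6 y=-6. PCs: A@1 B@2 C@3
Step 7: thread C executes C4 (y = y + 4). Shared: x=6 y=-2. PCs: A@1 B@2 C@4
Step 8: thread B executes B3 (x = 1). Shared: x=1 y=-2. PCs: A@1 B@3 C@4
Step 9: thread B executes B4 (y = y - 1). Shared: x=1 y=-3. PCs: A@1 B@4 C@4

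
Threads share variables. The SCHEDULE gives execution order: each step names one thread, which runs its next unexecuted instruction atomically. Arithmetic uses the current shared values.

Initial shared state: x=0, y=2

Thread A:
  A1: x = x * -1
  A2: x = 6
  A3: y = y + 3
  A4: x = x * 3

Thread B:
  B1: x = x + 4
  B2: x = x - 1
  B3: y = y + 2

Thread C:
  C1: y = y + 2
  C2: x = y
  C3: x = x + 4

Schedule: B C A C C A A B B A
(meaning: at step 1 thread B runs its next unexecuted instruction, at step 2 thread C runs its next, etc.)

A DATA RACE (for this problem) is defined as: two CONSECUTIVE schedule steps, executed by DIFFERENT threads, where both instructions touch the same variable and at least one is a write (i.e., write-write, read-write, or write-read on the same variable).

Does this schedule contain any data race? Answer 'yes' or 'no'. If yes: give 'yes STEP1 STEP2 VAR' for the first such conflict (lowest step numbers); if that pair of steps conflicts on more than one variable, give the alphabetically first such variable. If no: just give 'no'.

Answer: yes 3 4 x

Derivation:
Steps 1,2: B(r=x,w=x) vs C(r=y,w=y). No conflict.
Steps 2,3: C(r=y,w=y) vs A(r=x,w=x). No conflict.
Steps 3,4: A(x = x * -1) vs C(x = y). RACE on x (W-W).
Steps 4,5: same thread (C). No race.
Steps 5,6: C(x = x + 4) vs A(x = 6). RACE on x (W-W).
Steps 6,7: same thread (A). No race.
Steps 7,8: A(r=y,w=y) vs B(r=x,w=x). No conflict.
Steps 8,9: same thread (B). No race.
Steps 9,10: B(r=y,w=y) vs A(r=x,w=x). No conflict.
First conflict at steps 3,4.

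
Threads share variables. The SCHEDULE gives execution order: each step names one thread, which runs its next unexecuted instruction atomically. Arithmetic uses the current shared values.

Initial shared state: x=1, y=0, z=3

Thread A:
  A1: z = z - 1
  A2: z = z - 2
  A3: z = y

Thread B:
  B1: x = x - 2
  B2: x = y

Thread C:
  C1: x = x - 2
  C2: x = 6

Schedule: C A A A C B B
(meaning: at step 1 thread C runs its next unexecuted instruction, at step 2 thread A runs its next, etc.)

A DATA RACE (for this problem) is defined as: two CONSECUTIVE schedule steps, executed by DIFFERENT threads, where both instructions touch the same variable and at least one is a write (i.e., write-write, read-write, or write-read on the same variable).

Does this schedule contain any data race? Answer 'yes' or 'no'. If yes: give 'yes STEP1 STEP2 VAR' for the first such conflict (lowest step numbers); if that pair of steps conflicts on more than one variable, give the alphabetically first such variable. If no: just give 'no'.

Answer: yes 5 6 x

Derivation:
Steps 1,2: C(r=x,w=x) vs A(r=z,w=z). No conflict.
Steps 2,3: same thread (A). No race.
Steps 3,4: same thread (A). No race.
Steps 4,5: A(r=y,w=z) vs C(r=-,w=x). No conflict.
Steps 5,6: C(x = 6) vs B(x = x - 2). RACE on x (W-W).
Steps 6,7: same thread (B). No race.
First conflict at steps 5,6.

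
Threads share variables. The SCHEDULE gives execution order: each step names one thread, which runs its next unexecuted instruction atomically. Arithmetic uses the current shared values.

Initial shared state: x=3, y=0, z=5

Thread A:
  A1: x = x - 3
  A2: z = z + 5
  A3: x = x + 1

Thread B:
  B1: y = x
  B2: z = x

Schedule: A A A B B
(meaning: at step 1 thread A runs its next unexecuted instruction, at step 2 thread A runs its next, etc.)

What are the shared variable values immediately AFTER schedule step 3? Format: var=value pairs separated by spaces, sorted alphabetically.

Answer: x=1 y=0 z=10

Derivation:
Step 1: thread A executes A1 (x = x - 3). Shared: x=0 y=0 z=5. PCs: A@1 B@0
Step 2: thread A executes A2 (z = z + 5). Shared: x=0 y=0 z=10. PCs: A@2 B@0
Step 3: thread A executes A3 (x = x + 1). Shared: x=1 y=0 z=10. PCs: A@3 B@0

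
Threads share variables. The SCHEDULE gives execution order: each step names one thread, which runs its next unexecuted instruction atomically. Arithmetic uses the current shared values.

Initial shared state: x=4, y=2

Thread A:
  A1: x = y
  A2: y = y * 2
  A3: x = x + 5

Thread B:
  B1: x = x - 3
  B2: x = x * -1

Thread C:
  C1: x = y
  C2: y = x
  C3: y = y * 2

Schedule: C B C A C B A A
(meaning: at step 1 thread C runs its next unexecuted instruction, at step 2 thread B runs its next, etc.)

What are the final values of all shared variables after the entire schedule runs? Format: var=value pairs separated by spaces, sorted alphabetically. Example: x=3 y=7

Step 1: thread C executes C1 (x = y). Shared: x=2 y=2. PCs: A@0 B@0 C@1
Step 2: thread B executes B1 (x = x - 3). Shared: x=-1 y=2. PCs: A@0 B@1 C@1
Step 3: thread C executes C2 (y = x). Shared: x=-1 y=-1. PCs: A@0 B@1 C@2
Step 4: thread A executes A1 (x = y). Shared: x=-1 y=-1. PCs: A@1 B@1 C@2
Step 5: thread C executes C3 (y = y * 2). Shared: x=-1 y=-2. PCs: A@1 B@1 C@3
Step 6: thread B executes B2 (x = x * -1). Shared: x=1 y=-2. PCs: A@1 B@2 C@3
Step 7: thread A executes A2 (y = y * 2). Shared: x=1 y=-4. PCs: A@2 B@2 C@3
Step 8: thread A executes A3 (x = x + 5). Shared: x=6 y=-4. PCs: A@3 B@2 C@3

Answer: x=6 y=-4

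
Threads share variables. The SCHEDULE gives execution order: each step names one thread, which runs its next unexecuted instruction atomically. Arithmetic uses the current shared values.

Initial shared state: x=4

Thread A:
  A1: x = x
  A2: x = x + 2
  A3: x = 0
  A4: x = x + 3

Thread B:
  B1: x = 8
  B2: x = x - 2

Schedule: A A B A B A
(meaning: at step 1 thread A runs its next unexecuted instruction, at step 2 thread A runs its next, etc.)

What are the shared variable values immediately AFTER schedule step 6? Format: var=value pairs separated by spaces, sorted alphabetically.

Step 1: thread A executes A1 (x = x). Shared: x=4. PCs: A@1 B@0
Step 2: thread A executes A2 (x = x + 2). Shared: x=6. PCs: A@2 B@0
Step 3: thread B executes B1 (x = 8). Shared: x=8. PCs: A@2 B@1
Step 4: thread A executes A3 (x = 0). Shared: x=0. PCs: A@3 B@1
Step 5: thread B executes B2 (x = x - 2). Shared: x=-2. PCs: A@3 B@2
Step 6: thread A executes A4 (x = x + 3). Shared: x=1. PCs: A@4 B@2

Answer: x=1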